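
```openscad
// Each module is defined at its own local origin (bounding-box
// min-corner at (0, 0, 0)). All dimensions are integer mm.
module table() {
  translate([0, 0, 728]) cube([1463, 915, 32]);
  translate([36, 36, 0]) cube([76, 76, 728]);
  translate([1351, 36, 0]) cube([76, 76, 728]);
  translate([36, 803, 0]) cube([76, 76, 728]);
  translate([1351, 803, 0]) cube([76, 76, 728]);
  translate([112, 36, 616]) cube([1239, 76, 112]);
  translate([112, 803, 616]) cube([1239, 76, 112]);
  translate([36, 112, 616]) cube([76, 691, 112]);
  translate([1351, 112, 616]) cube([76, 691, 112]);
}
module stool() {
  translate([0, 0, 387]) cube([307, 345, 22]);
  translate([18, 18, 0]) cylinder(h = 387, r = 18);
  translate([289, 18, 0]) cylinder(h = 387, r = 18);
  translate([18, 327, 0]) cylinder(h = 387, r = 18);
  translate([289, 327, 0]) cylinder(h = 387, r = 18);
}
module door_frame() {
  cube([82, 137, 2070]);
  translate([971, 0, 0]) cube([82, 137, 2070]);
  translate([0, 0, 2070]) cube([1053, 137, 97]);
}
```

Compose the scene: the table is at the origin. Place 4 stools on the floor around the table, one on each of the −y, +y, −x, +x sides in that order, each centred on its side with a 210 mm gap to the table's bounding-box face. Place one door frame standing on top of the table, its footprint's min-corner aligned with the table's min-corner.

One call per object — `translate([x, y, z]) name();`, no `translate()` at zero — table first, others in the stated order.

table();
translate([578, -555, 0]) stool();
translate([578, 1125, 0]) stool();
translate([-517, 285, 0]) stool();
translate([1673, 285, 0]) stool();
translate([0, 0, 760]) door_frame();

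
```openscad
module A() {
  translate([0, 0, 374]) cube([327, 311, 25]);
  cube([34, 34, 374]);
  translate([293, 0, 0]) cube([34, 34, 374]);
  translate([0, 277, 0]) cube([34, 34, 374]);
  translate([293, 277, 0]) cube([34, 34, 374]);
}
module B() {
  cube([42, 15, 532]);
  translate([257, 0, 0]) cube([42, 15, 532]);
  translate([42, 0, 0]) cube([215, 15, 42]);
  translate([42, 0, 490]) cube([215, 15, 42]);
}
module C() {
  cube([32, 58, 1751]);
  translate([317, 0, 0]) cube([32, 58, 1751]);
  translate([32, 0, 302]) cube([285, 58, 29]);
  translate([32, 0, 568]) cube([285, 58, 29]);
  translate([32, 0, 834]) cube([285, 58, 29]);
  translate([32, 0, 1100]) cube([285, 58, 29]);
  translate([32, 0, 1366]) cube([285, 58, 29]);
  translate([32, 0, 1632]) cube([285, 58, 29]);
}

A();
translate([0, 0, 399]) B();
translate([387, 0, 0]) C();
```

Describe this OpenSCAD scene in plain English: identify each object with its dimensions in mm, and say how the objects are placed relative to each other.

A is a four-legged stool. The seat is 327×311 mm, 25 mm thick, top at z = 399 mm. It stands on four square legs, each 34×34 mm in cross-section, from z = 0 to the seat underside, each flush with a corner of the seat.

B is a picture frame with a 215×448 mm rectangular opening (x by z) and a uniform 42 mm border on every side. Frame depth is 15 mm along y. It is built from two vertical stiles running the full outside height and two horizontal rails spanning the gap between the stiles.

C is a wooden ladder with two side rails of 32×58 mm section and 1751 mm height, set 349 mm apart overall. Between them run 6 rectangular rungs (58 mm deep, 29 mm thick), front faces flush with the rails' −y face. The bottom of the first rung is 302 mm above the floor and each subsequent rung is 266 mm higher than the one below.

The picture frame is on top of the stool. The ladder is on the floor beside the stool on its +x side.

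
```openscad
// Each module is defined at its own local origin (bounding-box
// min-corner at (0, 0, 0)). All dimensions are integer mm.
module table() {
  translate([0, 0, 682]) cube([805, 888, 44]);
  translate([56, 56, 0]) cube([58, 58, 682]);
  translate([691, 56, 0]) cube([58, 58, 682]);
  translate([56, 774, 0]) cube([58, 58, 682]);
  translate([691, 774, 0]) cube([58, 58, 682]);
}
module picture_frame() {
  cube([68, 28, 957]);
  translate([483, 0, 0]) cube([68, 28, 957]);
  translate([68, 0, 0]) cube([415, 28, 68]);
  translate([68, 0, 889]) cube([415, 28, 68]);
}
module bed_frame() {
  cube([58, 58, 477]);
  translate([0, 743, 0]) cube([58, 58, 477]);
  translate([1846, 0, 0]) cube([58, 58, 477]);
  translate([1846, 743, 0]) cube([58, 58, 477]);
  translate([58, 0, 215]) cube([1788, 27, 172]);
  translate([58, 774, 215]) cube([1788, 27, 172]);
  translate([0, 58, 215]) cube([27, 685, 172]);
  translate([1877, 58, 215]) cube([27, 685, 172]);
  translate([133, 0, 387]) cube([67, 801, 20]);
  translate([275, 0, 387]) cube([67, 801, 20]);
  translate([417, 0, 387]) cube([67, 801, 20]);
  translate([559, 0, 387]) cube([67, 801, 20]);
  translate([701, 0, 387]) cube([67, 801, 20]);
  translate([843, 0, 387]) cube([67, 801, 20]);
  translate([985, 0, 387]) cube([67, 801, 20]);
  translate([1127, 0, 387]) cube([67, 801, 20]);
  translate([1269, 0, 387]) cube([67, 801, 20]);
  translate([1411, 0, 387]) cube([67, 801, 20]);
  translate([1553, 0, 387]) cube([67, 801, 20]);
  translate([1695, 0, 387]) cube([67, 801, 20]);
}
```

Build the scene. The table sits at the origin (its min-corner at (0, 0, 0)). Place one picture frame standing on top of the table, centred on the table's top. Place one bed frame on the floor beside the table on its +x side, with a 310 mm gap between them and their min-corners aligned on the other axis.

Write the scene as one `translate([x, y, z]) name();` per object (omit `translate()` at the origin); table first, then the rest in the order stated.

table();
translate([127, 430, 726]) picture_frame();
translate([1115, 0, 0]) bed_frame();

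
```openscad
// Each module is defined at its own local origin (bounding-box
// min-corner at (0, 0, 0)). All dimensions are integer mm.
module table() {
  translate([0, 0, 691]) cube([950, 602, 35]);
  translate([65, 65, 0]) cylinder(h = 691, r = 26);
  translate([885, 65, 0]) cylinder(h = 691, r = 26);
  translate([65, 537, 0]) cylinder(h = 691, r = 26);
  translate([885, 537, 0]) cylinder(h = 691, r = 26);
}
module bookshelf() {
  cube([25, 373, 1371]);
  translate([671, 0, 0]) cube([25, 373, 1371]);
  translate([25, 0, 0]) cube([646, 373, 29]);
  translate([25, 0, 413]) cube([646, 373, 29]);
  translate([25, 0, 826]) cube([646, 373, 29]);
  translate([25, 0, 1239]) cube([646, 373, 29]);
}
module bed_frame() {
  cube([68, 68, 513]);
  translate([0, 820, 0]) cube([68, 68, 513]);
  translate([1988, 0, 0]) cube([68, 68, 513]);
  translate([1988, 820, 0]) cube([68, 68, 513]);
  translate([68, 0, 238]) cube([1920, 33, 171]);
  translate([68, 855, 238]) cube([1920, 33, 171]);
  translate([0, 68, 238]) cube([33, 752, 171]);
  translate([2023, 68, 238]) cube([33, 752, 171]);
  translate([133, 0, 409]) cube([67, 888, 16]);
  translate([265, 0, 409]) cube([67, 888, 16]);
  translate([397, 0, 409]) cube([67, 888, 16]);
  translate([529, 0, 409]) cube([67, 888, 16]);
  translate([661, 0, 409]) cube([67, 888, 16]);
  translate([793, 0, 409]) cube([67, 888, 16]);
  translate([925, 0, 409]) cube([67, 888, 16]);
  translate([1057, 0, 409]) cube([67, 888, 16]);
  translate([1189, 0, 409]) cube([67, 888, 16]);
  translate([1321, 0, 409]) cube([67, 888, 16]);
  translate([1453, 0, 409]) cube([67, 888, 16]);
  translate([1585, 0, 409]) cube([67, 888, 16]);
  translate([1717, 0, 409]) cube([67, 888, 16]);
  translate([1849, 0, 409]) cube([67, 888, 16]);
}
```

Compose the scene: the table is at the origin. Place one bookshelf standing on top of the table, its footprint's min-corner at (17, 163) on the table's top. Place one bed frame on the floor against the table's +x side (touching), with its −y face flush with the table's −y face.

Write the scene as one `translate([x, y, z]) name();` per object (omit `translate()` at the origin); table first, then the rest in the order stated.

table();
translate([17, 163, 726]) bookshelf();
translate([950, 0, 0]) bed_frame();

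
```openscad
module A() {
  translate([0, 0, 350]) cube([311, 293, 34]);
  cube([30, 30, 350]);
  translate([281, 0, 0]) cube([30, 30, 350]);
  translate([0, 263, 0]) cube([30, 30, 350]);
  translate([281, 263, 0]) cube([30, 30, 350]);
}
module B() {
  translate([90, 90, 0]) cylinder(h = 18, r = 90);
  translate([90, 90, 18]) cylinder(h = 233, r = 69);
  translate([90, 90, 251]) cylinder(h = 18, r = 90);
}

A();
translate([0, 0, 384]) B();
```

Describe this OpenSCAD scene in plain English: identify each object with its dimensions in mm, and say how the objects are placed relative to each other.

A is a simple wooden stool: a rectangular seat 311 mm (x) by 293 mm (y), 34 mm thick, top face at z = 384 mm, on four square legs, each 30×30 mm in cross-section. The legs rest on z = 0, each flush with a corner of the seat.

B is a spool: two coaxial disc flanges of radius 90 mm and thickness 18 mm, joined by a core cylinder of radius 69 mm and height 233 mm. The lower flange rests on z = 0 and the three cylinders share a vertical axis.

The spool is on top of the stool.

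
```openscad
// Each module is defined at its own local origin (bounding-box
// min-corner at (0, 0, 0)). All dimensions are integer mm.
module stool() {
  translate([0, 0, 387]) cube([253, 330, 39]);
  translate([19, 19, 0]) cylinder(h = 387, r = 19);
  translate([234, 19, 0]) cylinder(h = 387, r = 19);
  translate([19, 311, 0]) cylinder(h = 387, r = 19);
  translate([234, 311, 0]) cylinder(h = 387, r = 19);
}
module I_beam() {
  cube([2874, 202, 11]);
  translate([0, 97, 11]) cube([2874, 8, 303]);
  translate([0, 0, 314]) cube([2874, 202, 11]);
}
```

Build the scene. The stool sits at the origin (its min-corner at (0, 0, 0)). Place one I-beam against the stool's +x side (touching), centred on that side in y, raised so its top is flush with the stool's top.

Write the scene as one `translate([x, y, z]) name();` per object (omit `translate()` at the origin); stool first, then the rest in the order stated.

stool();
translate([253, 64, 101]) I_beam();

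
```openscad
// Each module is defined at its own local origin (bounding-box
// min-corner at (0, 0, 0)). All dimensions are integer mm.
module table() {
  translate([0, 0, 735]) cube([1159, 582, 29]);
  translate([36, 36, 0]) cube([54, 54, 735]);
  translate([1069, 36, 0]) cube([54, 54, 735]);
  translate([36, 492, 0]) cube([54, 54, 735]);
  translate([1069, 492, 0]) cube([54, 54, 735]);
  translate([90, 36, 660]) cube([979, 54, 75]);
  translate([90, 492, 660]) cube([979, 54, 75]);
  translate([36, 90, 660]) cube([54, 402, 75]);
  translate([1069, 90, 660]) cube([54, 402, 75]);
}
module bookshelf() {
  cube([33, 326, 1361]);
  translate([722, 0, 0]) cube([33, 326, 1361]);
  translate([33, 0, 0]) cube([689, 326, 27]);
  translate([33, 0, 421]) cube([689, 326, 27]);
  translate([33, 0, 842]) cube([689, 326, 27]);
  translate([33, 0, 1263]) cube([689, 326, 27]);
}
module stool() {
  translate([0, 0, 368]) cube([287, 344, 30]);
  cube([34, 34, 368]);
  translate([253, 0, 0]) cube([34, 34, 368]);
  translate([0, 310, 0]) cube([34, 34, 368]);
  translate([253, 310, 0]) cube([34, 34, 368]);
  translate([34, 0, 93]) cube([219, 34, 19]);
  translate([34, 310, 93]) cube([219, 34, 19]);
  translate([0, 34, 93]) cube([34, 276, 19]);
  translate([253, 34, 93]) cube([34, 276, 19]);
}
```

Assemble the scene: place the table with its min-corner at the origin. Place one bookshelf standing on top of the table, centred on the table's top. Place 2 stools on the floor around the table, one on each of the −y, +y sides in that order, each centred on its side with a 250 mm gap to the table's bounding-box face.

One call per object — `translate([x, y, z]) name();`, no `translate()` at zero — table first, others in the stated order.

table();
translate([202, 128, 764]) bookshelf();
translate([436, -594, 0]) stool();
translate([436, 832, 0]) stool();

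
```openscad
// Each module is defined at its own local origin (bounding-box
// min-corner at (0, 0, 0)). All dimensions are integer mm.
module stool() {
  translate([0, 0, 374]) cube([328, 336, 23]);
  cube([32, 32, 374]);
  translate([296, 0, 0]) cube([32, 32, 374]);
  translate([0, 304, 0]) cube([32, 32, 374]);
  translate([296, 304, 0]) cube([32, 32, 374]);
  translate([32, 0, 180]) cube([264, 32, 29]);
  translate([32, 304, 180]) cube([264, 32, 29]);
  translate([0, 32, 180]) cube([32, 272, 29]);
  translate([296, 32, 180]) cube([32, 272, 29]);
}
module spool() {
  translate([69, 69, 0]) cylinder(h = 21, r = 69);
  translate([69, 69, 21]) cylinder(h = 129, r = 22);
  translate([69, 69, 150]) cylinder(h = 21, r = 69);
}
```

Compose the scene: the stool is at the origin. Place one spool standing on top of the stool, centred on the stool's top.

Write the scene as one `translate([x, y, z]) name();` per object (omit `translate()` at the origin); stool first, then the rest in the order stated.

stool();
translate([95, 99, 397]) spool();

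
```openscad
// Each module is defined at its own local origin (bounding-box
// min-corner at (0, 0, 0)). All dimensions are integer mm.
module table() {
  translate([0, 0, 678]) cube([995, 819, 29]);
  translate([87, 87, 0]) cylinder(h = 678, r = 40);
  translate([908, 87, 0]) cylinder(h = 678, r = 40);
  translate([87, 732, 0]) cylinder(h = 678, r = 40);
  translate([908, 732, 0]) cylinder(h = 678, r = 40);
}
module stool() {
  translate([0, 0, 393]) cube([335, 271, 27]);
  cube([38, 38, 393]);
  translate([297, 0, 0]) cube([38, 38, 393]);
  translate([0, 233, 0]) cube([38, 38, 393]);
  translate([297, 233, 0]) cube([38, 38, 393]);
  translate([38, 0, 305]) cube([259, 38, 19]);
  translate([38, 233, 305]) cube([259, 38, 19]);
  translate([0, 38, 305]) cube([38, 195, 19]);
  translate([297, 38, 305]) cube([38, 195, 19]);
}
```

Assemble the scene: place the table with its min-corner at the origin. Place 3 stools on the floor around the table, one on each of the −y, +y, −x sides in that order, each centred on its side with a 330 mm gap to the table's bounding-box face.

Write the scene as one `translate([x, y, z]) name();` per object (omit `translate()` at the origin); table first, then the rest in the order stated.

table();
translate([330, -601, 0]) stool();
translate([330, 1149, 0]) stool();
translate([-665, 274, 0]) stool();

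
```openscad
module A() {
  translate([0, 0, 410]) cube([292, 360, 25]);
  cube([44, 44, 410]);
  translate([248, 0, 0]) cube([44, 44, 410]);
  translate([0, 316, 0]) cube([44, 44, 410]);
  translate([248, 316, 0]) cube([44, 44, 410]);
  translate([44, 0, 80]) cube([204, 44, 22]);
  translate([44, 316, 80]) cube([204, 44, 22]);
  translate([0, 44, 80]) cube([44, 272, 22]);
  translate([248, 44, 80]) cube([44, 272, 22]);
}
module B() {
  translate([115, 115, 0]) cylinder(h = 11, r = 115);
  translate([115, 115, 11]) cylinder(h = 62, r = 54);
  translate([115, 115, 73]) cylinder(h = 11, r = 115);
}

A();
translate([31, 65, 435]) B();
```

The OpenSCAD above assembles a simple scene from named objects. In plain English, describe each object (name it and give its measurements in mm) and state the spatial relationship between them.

A is a simple wooden stool: a rectangular seat 292 mm (x) by 360 mm (y), 25 mm thick, top face at z = 435 mm, on four square legs, each 44×44 mm in cross-section. The legs rest on z = 0, each flush with a corner of the seat. Four stretchers, 44 mm wide and 22 mm tall, connect adjacent legs with their undersides at z = 80 mm, each running between the inner faces of the legs it joins and aligned with the legs' outer faces on the other axis.

B is a spool: two coaxial disc flanges of radius 115 mm and thickness 11 mm, joined by a core cylinder of radius 54 mm and height 62 mm. The lower flange rests on z = 0 and the three cylinders share a vertical axis.

The spool is on top of the stool, centred.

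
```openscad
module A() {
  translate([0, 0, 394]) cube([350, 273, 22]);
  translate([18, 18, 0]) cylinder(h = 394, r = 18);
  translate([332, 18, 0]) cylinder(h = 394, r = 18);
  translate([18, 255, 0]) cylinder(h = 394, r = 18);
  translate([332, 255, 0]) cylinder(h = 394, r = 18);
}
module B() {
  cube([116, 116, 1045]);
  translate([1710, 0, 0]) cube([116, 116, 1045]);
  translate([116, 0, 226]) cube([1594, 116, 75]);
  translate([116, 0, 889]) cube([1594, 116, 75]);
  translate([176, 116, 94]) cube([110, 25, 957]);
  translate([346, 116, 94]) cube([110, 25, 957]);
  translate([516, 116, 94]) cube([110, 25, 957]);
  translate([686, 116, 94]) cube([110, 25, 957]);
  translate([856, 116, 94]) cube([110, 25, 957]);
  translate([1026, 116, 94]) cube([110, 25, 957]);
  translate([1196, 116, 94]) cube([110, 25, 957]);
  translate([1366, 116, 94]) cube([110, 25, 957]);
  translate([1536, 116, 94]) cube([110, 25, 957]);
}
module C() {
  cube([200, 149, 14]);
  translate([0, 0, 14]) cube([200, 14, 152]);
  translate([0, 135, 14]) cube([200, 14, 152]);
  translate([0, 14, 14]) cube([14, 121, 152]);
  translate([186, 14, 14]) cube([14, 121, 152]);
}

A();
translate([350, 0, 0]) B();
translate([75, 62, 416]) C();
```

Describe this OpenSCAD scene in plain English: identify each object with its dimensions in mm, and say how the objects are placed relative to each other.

A is a four-legged stool. The seat is 350×273 mm, 22 mm thick, top at z = 416 mm. It stands on four round legs, each 36 mm in diameter, from z = 0 to the seat underside, each leg's axis is inset half a diameter from the nearest pair of seat edges (so the leg's bounding box is flush with the corner).

B is a fence section. Two 116×116 mm posts, 1045 mm tall, stand on the floor with a clear span of 1594 mm between their inner faces. Two horizontal rails of 116×75 mm section span the gap between the posts with their undersides at z = 226 mm and z = 889 mm, flush with the posts' −y face. 9 pickets, each 110 mm wide, 25 mm thick and 957 mm tall, are fixed to the +y face of the rails with their bottoms at z = 94 mm, evenly spaced across the span with equal gaps (rounded down to the nearest mm) at the −x end and between each pair — any rounding remainder accumulates at the +x end.

C is an open storage box with external size 200×149×166 mm and wall thickness 14 mm (the base is also 14 mm thick). The base covers the whole footprint; the four walls stand on the base, with the y-facing walls full-width and the x-facing walls fitting between their inner faces.

The fence section is against the stool's +x side, with their −y faces flush. The open box is on top of the stool, centred.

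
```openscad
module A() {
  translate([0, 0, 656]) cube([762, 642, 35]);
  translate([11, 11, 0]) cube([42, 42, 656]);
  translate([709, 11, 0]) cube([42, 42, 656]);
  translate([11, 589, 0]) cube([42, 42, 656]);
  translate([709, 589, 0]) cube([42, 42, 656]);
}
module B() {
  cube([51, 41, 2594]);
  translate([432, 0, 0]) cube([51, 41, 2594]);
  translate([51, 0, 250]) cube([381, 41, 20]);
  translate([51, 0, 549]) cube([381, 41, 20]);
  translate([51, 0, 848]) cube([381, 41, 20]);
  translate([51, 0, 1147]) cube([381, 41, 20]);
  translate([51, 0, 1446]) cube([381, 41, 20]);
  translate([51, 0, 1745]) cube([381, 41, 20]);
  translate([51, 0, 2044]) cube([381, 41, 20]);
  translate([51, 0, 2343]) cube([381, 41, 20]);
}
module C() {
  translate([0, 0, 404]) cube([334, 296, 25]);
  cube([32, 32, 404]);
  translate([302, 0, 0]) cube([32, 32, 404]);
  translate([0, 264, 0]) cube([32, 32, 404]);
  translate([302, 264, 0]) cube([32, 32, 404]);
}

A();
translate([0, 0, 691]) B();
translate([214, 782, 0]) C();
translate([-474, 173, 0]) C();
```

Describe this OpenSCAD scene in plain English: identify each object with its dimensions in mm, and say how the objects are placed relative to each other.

A is a table with a 762×642 mm rectangular top, 35 mm thick, top surface at z = 691 mm, supported by four 42×42 mm square legs, each inset 11 mm from the nearest pair of top edges, running from the floor.

B is a straight ladder. Two 51×41 mm vertical rails, 2594 mm tall, stand 483 mm apart (outside-to-outside) with their front faces coplanar on the −y side. 8 rungs, each 41 mm deep and 20 mm tall, span between the inner faces of the rails, front faces flush with the rails. The lowest rung's underside is at z = 250 mm and rungs are spaced 299 mm apart (underside to underside).

C is a four-legged stool. The seat is 334×296 mm, 25 mm thick, top at z = 429 mm. It stands on four square legs, each 32×32 mm in cross-section, from z = 0 to the seat underside, each flush with a corner of the seat.

The ladder is on top of the table. Two stools sit around the table at the +y, −x sides.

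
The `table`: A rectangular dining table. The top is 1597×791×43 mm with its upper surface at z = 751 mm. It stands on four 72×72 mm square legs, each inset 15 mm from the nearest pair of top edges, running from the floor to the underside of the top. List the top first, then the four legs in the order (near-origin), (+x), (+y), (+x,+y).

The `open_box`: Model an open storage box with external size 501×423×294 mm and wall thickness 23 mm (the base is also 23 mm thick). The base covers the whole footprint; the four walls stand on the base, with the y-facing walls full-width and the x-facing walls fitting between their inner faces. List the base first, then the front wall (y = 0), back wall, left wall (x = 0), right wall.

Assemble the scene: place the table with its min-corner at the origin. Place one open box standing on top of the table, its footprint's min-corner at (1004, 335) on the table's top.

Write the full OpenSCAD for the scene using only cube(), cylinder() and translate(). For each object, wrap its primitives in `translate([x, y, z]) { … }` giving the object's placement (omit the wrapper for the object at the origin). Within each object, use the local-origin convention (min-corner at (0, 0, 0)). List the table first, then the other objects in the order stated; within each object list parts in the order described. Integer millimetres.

translate([0, 0, 708]) cube([1597, 791, 43]);
translate([15, 15, 0]) cube([72, 72, 708]);
translate([1510, 15, 0]) cube([72, 72, 708]);
translate([15, 704, 0]) cube([72, 72, 708]);
translate([1510, 704, 0]) cube([72, 72, 708]);
translate([1004, 335, 751]) {
  cube([501, 423, 23]);
  translate([0, 0, 23]) cube([501, 23, 271]);
  translate([0, 400, 23]) cube([501, 23, 271]);
  translate([0, 23, 23]) cube([23, 377, 271]);
  translate([478, 23, 23]) cube([23, 377, 271]);
}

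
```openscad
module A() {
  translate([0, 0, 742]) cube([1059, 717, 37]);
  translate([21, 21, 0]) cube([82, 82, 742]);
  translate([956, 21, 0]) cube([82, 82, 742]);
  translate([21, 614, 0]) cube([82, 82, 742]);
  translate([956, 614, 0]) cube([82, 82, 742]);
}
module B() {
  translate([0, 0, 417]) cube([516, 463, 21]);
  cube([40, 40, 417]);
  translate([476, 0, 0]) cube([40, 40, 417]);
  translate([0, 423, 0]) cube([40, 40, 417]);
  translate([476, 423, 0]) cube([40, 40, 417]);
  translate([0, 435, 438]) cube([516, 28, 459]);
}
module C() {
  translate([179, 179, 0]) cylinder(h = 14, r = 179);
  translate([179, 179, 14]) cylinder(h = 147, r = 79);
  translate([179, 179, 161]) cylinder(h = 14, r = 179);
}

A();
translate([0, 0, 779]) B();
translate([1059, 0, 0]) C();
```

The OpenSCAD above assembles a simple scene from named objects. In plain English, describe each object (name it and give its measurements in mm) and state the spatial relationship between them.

A is a table: top 1059 mm (x) × 717 mm (y), 37 mm thick, upper face at z = 779 mm, on four 82×82 mm square legs, each inset 21 mm from the nearest pair of top edges, running from z = 0 to the bottom of the top.

B is a chair: 516×463 mm seat, 21 mm thick, top at z = 438 mm, on four 40 mm square corner legs flush with the seat edges. A 28 mm thick backrest slab spans the full seat width, extending 459 mm above the seat top, its back face flush with the seat's +y edge.

C is a spool: two coaxial disc flanges of radius 179 mm and thickness 14 mm, joined by a core cylinder of radius 79 mm and height 147 mm. The lower flange rests on z = 0 and the three cylinders share a vertical axis.

The chair is on top of the table. The spool is against the table's +x side, with their −y faces flush.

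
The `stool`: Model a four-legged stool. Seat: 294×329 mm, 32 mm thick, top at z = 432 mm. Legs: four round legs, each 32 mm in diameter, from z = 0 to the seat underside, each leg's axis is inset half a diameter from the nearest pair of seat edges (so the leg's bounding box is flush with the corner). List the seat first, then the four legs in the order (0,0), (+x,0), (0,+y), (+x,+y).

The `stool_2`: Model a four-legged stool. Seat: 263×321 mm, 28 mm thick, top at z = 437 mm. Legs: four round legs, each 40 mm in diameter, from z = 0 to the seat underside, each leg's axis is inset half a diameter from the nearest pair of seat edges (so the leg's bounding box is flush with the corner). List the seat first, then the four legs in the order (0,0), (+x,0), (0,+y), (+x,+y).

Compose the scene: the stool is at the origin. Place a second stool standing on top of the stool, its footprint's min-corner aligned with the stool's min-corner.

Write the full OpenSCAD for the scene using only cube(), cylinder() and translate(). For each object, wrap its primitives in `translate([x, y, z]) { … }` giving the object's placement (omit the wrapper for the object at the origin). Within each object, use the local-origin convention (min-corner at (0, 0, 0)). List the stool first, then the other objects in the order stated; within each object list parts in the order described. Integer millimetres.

translate([0, 0, 400]) cube([294, 329, 32]);
translate([16, 16, 0]) cylinder(h = 400, r = 16);
translate([278, 16, 0]) cylinder(h = 400, r = 16);
translate([16, 313, 0]) cylinder(h = 400, r = 16);
translate([278, 313, 0]) cylinder(h = 400, r = 16);
translate([0, 0, 432]) {
  translate([0, 0, 409]) cube([263, 321, 28]);
  translate([20, 20, 0]) cylinder(h = 409, r = 20);
  translate([243, 20, 0]) cylinder(h = 409, r = 20);
  translate([20, 301, 0]) cylinder(h = 409, r = 20);
  translate([243, 301, 0]) cylinder(h = 409, r = 20);
}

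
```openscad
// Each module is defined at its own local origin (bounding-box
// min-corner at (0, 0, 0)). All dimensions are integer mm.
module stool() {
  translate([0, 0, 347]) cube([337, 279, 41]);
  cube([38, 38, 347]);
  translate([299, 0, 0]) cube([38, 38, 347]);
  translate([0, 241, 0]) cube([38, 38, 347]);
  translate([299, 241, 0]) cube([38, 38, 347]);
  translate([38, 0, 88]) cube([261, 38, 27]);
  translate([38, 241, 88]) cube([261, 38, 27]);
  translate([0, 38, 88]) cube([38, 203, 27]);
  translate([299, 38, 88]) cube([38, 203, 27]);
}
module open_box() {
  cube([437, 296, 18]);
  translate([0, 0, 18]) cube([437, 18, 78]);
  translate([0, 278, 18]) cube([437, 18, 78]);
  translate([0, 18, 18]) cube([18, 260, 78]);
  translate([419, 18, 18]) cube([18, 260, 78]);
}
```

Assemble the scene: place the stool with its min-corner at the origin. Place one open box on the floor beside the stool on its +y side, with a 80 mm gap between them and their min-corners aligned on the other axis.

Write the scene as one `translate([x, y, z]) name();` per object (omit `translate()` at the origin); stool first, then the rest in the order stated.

stool();
translate([0, 359, 0]) open_box();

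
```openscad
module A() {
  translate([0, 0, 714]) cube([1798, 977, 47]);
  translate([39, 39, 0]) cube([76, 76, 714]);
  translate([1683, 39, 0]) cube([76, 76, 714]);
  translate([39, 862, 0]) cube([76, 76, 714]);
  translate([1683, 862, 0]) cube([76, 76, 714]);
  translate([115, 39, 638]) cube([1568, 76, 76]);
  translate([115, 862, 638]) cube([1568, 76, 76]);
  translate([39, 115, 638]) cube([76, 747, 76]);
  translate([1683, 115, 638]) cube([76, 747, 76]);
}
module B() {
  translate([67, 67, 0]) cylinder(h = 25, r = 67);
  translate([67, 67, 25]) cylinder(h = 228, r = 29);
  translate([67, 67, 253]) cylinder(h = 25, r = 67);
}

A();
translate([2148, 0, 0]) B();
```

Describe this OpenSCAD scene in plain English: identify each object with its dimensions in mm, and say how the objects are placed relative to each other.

A is a table with a 1798×977 mm rectangular top, 47 mm thick, top surface at z = 761 mm, supported by four 76×76 mm square legs, each inset 39 mm from the nearest pair of top edges, running from the floor. Four apron rails, 76 mm thick and 76 mm tall, run between adjacent legs with their top edges flush with the underside of the top and their outer faces flush with the legs' outer faces.

B is a spool: two coaxial disc flanges of radius 67 mm and thickness 25 mm, joined by a core cylinder of radius 29 mm and height 228 mm. The lower flange rests on z = 0 and the three cylinders share a vertical axis.

The spool is on the floor beside the table on its +x side.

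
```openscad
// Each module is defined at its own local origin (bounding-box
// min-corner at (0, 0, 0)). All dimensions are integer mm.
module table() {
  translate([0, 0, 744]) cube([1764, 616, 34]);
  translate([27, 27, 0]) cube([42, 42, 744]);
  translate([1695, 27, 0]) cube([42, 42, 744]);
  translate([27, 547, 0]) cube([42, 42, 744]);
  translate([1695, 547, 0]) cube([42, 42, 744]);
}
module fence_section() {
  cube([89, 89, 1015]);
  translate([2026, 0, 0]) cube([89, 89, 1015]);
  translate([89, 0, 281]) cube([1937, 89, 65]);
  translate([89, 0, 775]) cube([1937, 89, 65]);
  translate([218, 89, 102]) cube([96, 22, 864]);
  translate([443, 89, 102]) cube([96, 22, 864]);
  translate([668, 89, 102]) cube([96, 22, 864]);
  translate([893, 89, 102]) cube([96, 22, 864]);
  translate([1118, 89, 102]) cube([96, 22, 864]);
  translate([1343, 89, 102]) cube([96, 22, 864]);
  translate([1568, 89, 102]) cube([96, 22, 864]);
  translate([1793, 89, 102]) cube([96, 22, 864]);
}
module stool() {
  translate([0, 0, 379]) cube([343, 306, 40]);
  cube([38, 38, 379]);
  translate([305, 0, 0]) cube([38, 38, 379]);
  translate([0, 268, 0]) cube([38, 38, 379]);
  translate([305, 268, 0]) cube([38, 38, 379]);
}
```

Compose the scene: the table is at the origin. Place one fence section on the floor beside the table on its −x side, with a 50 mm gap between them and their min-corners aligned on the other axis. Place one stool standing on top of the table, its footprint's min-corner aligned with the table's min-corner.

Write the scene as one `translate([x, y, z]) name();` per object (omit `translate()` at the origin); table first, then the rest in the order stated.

table();
translate([-2165, 0, 0]) fence_section();
translate([0, 0, 778]) stool();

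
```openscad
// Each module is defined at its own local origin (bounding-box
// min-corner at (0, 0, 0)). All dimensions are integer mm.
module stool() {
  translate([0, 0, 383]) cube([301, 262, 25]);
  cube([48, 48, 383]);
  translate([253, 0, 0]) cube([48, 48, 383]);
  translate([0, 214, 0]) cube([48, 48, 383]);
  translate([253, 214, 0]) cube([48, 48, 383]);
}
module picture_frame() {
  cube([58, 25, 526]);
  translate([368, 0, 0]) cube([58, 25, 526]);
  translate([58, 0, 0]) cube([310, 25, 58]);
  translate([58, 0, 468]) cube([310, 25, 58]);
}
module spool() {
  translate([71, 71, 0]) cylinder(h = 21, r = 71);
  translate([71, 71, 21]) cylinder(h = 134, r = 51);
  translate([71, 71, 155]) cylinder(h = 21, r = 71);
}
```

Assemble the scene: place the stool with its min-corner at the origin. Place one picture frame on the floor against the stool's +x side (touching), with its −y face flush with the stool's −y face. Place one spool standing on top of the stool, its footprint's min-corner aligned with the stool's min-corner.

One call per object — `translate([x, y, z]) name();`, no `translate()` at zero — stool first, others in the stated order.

stool();
translate([301, 0, 0]) picture_frame();
translate([0, 0, 408]) spool();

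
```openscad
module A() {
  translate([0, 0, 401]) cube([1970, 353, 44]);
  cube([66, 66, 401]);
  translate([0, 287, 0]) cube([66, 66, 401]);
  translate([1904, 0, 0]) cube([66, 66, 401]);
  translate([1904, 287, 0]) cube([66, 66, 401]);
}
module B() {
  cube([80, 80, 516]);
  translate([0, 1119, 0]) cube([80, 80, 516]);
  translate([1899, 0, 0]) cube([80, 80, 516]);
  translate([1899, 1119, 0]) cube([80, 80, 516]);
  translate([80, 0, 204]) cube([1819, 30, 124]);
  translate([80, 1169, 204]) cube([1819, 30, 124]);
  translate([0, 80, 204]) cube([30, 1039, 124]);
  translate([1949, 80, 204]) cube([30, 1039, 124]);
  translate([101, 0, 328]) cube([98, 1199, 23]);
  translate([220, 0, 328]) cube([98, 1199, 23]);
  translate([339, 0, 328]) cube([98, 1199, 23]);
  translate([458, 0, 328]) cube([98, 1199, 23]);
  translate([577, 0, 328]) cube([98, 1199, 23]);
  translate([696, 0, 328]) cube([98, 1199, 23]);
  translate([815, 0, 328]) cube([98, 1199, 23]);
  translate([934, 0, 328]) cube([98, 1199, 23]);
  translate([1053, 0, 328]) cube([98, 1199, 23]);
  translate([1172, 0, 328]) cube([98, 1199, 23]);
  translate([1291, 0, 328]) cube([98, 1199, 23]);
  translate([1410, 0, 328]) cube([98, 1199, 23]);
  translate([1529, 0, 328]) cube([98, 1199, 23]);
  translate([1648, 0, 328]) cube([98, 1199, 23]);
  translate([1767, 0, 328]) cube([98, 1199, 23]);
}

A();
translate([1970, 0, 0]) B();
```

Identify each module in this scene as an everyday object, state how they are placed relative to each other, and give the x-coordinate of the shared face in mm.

A is a bench. B is a bed frame. The bed frame is against the bench's +x side, with their −y faces flush. The x-coordinate of the shared face is 1970 mm.

The bench's +x face and the bed frame's −x face are both at x = 1970 mm.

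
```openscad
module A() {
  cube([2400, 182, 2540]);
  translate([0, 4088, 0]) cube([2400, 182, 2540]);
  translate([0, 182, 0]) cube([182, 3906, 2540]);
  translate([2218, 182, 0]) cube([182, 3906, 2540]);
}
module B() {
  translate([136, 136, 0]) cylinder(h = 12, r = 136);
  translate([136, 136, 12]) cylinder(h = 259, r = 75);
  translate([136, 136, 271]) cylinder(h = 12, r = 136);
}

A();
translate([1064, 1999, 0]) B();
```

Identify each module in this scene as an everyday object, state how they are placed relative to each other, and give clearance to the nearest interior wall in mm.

Clearances: x = 882, y = 1817; minimum 882 mm.

A is a house frame. B is a spool. The spool sits inside the house frame, centred. The clearance to the nearest interior wall is 882 mm.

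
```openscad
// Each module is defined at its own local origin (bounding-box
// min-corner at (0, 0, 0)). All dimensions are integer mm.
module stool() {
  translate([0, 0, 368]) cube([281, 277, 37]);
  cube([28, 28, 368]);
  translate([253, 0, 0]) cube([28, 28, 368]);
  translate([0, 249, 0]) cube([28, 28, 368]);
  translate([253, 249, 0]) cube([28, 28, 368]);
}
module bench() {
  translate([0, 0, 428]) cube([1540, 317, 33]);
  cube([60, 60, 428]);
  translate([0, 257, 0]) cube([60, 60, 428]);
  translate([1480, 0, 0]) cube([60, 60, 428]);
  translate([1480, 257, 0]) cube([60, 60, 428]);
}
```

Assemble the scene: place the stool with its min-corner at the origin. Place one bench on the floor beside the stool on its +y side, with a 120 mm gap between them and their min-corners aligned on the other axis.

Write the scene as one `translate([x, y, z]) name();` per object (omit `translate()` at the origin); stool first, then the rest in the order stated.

stool();
translate([0, 397, 0]) bench();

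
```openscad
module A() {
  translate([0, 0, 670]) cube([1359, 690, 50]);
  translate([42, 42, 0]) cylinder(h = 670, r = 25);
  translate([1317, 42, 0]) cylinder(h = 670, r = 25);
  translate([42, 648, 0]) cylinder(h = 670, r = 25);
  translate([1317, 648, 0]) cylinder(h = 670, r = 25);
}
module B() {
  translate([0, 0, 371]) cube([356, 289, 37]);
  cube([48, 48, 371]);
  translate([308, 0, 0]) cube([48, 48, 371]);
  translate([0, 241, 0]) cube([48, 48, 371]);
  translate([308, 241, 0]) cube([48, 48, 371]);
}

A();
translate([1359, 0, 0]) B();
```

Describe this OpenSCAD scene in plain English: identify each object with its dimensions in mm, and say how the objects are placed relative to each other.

A is a rectangular dining table. The top is 1359×690×50 mm with its upper surface at z = 720 mm. It stands on four round legs of 50 mm diameter, each leg's bounding box inset 17 mm from the nearest pair of top edges, running from the floor to the underside of the top.

B is a four-legged stool. The seat is a 356×289×37 mm slab whose top surface is at z = 408 mm; four square legs, each 48×48 mm in cross-section, run from the floor (z = 0) to the underside of the seat, each flush with a corner of the seat.

The stool is against the table's +x side, with their −y faces flush.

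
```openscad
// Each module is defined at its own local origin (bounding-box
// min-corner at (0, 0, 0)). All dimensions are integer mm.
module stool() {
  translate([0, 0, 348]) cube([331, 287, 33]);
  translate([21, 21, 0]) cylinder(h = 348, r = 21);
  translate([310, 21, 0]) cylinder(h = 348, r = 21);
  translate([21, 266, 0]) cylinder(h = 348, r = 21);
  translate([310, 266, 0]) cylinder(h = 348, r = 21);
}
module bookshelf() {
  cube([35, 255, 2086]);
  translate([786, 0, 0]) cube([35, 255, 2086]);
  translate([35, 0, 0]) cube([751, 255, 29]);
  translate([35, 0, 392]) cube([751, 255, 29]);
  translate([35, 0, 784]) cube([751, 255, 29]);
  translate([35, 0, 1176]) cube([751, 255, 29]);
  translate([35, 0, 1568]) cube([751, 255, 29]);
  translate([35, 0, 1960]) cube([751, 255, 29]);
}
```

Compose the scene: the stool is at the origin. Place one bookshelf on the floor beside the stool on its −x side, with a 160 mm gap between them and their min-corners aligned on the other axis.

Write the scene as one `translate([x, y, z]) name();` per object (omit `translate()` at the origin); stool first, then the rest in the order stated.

stool();
translate([-981, 0, 0]) bookshelf();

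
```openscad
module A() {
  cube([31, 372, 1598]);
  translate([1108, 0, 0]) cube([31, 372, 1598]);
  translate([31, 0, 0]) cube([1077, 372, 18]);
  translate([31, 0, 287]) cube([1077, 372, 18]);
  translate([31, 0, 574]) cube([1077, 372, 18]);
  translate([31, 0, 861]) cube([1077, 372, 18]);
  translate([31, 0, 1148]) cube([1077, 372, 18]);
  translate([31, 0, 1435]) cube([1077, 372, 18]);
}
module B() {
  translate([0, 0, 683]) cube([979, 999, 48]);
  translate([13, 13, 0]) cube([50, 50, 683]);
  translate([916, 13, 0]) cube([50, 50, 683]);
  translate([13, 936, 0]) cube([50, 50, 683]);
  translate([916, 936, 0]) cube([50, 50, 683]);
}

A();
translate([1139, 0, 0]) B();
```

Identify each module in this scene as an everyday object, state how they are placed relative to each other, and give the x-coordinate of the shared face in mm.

The bookshelf's +x face and the table's −x face are both at x = 1139 mm.

A is a bookshelf. B is a table. The table is against the bookshelf's +x side, with their −y faces flush. The x-coordinate of the shared face is 1139 mm.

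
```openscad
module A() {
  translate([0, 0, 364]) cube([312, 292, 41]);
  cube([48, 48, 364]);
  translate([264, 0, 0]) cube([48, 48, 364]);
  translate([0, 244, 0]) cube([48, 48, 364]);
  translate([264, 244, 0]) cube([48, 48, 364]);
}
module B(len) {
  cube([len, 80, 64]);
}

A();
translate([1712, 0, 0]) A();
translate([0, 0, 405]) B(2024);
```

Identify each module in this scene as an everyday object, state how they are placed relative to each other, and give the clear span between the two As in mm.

Second stool starts at x = 1712; first ends at x = 312; clear span = 1712 − 312 = 1400 mm.

A is a stool. B is a beam. A beam spans the tops of two stools. The clear span between the two stools is 1400 mm.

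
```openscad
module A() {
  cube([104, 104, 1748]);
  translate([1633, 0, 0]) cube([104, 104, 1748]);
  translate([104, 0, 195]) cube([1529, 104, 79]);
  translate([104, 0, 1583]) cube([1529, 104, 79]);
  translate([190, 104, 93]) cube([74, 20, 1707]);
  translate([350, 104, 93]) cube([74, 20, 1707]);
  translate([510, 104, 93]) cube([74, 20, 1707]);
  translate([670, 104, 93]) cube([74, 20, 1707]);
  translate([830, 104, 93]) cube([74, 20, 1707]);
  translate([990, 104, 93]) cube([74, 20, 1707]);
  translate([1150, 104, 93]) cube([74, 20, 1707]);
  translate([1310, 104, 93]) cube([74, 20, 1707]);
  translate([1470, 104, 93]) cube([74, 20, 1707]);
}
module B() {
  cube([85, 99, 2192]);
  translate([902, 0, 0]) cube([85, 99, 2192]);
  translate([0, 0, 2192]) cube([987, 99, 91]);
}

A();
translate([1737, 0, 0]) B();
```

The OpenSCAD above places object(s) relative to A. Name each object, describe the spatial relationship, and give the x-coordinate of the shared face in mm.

A is a fence section. B is a door frame. The door frame is against the fence section's +x side, with their −y faces flush. The x-coordinate of the shared face is 1737 mm.

The fence section's +x face and the door frame's −x face are both at x = 1737 mm.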